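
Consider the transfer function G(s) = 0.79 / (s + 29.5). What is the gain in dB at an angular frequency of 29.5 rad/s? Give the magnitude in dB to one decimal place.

-34.5 dB

|j29.5 + 29.5| = √(29.5² + 29.5²) = 41.72
|G(j29.5)| = 0.79 / 41.72 = 0.018936
20 log₁₀(0.018936) = -34.45 dB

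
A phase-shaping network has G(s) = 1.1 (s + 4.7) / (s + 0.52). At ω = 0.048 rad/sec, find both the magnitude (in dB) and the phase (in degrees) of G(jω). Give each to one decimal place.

|G| = 19.9 dB, ∠G = -4.7°

|j0.048 + 4.7| = √(0.048² + 4.7²) = 4.7
|j0.048 + 0.52| = √(0.048² + 0.52²) = 0.5222
|G(j0.048)| = 1.1 × 4.7 / 0.5222 = 9.9007
20 log₁₀(9.9007) = 19.91 dB
∠(j0.048 + 4.7) = arctan(0.048/4.7) = 0.59°
∠(j0.048 + 0.52) = arctan(0.048/0.52) = 5.27°
∠G(j0.048) = 0.59° − 5.27° = -4.69°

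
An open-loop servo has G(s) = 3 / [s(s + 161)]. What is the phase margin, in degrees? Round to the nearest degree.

90°

Gain crossover: |G(jω)| = 1 at ω ≈ 0.0186 rad/sec.
∠G(j0.0186) = −90° − arctan(0.0186/161) ≈ -90.01°
PM = 180° + (-90.01°) = 89.99°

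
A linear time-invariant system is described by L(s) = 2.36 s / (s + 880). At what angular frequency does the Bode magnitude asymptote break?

880 rad/s

The single real pole at s = −880 gives a corner at ω = 880 rad/s.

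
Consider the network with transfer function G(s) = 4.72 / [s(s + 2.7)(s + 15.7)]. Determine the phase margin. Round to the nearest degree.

87 deg

Gain crossover: |G(jω)| = 1 at ω ≈ 0.111 rad/s.
∠G(j0.111) = −90° − arctan(0.111/2.7) − arctan(0.111/15.7) ≈ -92.77°
PM = 180° + (-92.77°) = 87.23°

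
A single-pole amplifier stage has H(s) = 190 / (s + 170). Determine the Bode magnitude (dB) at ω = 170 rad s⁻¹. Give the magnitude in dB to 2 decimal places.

-2.04 dB

|j170 + 170| = √(170² + 170²) = 240.4
|H(j170)| = 190 / 240.4 = 0.7903
20 log₁₀(0.7903) = -2.044 dB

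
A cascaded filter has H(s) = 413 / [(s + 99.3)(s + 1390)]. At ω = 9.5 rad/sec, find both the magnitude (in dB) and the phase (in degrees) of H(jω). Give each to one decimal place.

|H| = -50.5 dB, ∠H = -5.9 deg

|j9.5 + 99.3| = √(9.5² + 99.3²) = 99.75
|j9.5 + 1390| = √(9.5² + 1390²) = 1390
|H(j9.5)| = 413 / (99.75 × 1390) = 0.0029785
20 log₁₀(0.0029785) = -50.52 dB
∠(j9.5 + 99.3) = arctan(9.5/99.3) = 5.46°
∠(j9.5 + 1390) = arctan(9.5/1390) = 0.39°
∠H(j9.5) = − (5.46° + 0.39°) = -5.86°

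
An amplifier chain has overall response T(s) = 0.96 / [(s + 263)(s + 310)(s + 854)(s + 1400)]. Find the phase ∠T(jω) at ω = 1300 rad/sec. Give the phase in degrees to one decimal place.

∠(j1300 + 263) = arctan(1300/263) = 78.56°
∠(j1300 + 310) = arctan(1300/310) = 76.59°
∠(j1300 + 854) = arctan(1300/854) = 56.70°
∠(j1300 + 1400) = arctan(1300/1400) = 42.88°
∠T(j1300) = − (78.56° + 76.59° + 56.70° + 42.88°) = -254.73°

-254.7°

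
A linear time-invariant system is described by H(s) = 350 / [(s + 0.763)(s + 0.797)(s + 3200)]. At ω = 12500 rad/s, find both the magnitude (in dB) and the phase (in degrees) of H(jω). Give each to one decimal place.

|j12500 + 0.763| = √(12500² + 0.763²) = 1.25e+04
|j12500 + 0.797| = √(12500² + 0.797²) = 1.25e+04
|j12500 + 3200| = √(12500² + 3200²) = 1.29e+04
|H(j12500)| = 350 / (1.25e+04 × 1.25e+04 × 1.29e+04) = 1.736e-10
20 log₁₀(1.736e-10) = -195.21 dB
∠(j12500 + 0.763) = arctan(12500/0.763) = 90.00°
∠(j12500 + 0.797) = arctan(12500/0.797) = 90.00°
∠(j12500 + 3200) = arctan(12500/3200) = 75.64°
∠H(j12500) = − (90.00° + 90.00° + 75.64°) = -255.63°

|H| = -195.2 dB, ∠H = -255.6°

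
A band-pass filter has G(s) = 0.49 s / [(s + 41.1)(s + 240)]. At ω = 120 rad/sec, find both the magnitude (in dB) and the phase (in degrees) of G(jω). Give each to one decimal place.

|G| = -55.3 dB, ∠G = -7.7 deg

|j120| = 120
|j120 + 41.1| = √(120² + 41.1²) = 126.8
|j120 + 240| = √(120² + 240²) = 268.3
|G(j120)| = 0.49 × 120 / (126.8 × 268.3) = 0.0017276
20 log₁₀(0.0017276) = -55.25 dB
∠(j120) = 90.00°
∠(j120 + 41.1) = arctan(120/41.1) = 71.09°
∠(j120 + 240) = arctan(120/240) = 26.57°
∠G(j120) = 90.00° − (71.09° + 26.57°) = -7.66°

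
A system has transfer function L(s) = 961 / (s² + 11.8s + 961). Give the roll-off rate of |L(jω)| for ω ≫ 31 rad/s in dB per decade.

With 0 zeros and 2 poles, the high-frequency asymptotic slope is 20 × (0 − 2) = -40 dB/decade.

-40 dB/decade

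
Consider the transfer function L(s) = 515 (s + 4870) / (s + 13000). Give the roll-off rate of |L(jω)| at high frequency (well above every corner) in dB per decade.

With 1 zero and 1 pole, the high-frequency asymptotic slope is 20 × (1 − 1) = 0 dB/decade.

0 dB/decade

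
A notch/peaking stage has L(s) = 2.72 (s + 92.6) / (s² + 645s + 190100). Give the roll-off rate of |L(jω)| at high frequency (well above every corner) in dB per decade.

With 1 zero and 2 poles, the high-frequency asymptotic slope is 20 × (1 − 2) = -20 dB/decade.

-20 dB/decade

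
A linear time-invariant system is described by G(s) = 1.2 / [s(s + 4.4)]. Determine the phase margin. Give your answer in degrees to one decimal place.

Gain crossover: |G(jω)| = 1 at ω ≈ 0.272 rad/sec.
∠G(j0.272) = −90° − arctan(0.272/4.4) ≈ -93.54°
PM = 180° + (-93.54°) = 86.46°

86.5°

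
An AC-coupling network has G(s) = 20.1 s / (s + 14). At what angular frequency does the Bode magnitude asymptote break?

The single real pole at s = −14 gives a corner at ω = 14 rad/s.

14 rad/s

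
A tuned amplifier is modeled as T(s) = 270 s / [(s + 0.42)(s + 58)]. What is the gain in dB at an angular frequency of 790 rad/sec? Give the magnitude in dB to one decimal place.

|j790| = 790
|j790 + 0.42| = √(790² + 0.42²) = 790
|j790 + 58| = √(790² + 58²) = 792.1
|T(j790)| = 270 × 790 / (790 × 792.1) = 0.34085
20 log₁₀(0.34085) = -9.35 dB

-9.3 dB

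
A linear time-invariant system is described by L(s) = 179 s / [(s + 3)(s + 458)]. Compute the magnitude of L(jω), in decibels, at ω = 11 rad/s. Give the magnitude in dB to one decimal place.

|j11| = 11
|j11 + 3| = √(11² + 3²) = 11.4
|j11 + 458| = √(11² + 458²) = 458.1
|L(j11)| = 179 × 11 / (11.4 × 458.1) = 0.37695
20 log₁₀(0.37695) = -8.47 dB

-8.5 dB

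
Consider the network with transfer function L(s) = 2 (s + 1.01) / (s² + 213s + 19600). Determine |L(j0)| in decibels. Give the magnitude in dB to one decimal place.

-79.7 dB

L(0) = 2 × 1.01 / 19600 = 0.00010306
20 log₁₀(0.00010306) = -79.74 dB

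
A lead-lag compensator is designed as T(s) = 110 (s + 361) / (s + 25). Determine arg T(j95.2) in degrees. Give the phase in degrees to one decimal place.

∠(j95.2 + 361) = arctan(95.2/361) = 14.77°
∠(j95.2 + 25) = arctan(95.2/25) = 75.29°
∠T(j95.2) = 14.77° − 75.29° = -60.51°

-60.5°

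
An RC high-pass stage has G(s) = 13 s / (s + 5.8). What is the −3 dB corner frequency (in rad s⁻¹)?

For a single-pole high-pass, the −3 dB point is at the pole: ω = 5.8 rad s⁻¹.

5.8 rad s⁻¹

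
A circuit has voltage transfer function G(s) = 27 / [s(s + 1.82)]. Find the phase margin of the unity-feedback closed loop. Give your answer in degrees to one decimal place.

Gain crossover: |G(jω)| = 1 at ω ≈ 5.04 rad/sec.
∠G(j5.04) = −90° − arctan(5.04/1.82) ≈ -160.14°
PM = 180° + (-160.14°) = 19.86°

19.9 deg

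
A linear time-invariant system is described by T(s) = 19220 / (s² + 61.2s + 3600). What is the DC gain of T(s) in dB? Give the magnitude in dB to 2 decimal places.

T(0) = 19220 / 3600 = 5.3389
20 log₁₀(5.3389) = 14.549 dB

14.55 dB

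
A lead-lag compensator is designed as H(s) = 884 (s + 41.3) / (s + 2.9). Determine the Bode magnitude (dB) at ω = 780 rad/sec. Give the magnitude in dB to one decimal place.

|j780 + 41.3| = √(780² + 41.3²) = 781.1
|j780 + 2.9| = √(780² + 2.9²) = 780
|H(j780)| = 884 × 781.1 / 780 = 885.23
20 log₁₀(885.23) = 58.94 dB

58.9 dB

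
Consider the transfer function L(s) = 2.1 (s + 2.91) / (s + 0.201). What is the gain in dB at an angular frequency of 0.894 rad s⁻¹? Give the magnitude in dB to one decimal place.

|j0.894 + 2.91| = √(0.894² + 2.91²) = 3.044
|j0.894 + 0.201| = √(0.894² + 0.201²) = 0.9163
|L(j0.894)| = 2.1 × 3.044 / 0.9163 = 6.9767
20 log₁₀(6.9767) = 16.87 dB

16.9 dB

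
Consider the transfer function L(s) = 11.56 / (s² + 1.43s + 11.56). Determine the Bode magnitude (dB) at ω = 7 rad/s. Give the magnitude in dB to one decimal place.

|(j7)² + 1.43(j7) + 11.56| = |-37.44 + j10.01| = 38.76
|L(j7)| = 11.56 / 38.76 = 0.29828
20 log₁₀(0.29828) = -10.51 dB

-10.5 dB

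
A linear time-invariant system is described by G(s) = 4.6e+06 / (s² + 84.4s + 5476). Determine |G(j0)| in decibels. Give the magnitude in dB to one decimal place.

G(0) = 4.6e+06 / 5476 = 840.03
20 log₁₀(840.03) = 58.49 dB

58.5 dB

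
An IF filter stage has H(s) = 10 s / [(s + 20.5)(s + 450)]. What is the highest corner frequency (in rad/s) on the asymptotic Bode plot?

450 rad/s

Break frequencies occur at each pole and zero magnitude: 20.5 rad/s, 450 rad/s.
The highest is 450 rad/s.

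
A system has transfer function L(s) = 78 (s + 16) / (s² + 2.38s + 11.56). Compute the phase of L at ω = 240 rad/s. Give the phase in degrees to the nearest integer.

∠(j240 + 16) = arctan(240/16) = 86.19°
∠[(j240)² + 2.38(j240) + 11.56] = ∠[-57588 + j571.2] = 179.43°
∠L(j240) = 86.19° − 179.43° = -93.25°

-93 deg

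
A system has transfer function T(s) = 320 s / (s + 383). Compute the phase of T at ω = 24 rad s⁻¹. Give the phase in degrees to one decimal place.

86.4°

∠(j24) = 90.00°
∠(j24 + 383) = arctan(24/383) = 3.59°
∠T(j24) = 90.00° − 3.59° = 86.41°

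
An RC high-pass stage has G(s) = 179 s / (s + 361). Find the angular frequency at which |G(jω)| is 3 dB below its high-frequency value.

For a single-pole high-pass, the −3 dB point is at the pole: ω = 361 rad/sec.

361 rad/sec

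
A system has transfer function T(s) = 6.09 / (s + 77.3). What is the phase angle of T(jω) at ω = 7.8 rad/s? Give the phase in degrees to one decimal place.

-5.8°

∠(j7.8 + 77.3) = arctan(7.8/77.3) = 5.76°
∠T(j7.8) = −5.76° = -5.76°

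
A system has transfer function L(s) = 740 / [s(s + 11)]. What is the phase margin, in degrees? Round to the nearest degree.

Gain crossover: |L(jω)| = 1 at ω ≈ 26.1 rad/s.
∠L(j26.1) = −90° − arctan(26.1/11) ≈ -157.16°
PM = 180° + (-157.16°) = 22.84°

23°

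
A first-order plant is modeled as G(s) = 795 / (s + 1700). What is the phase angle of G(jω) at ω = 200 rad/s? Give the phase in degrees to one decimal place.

-6.7°

∠(j200 + 1700) = arctan(200/1700) = 6.71°
∠G(j200) = −6.71° = -6.71°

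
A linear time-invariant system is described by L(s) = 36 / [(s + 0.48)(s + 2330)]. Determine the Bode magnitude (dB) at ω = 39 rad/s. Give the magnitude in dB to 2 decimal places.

-68.04 dB

|j39 + 0.48| = √(39² + 0.48²) = 39
|j39 + 2330| = √(39² + 2330²) = 2330
|L(j39)| = 36 / (39 × 2330) = 0.00039608
20 log₁₀(0.00039608) = -68.044 dB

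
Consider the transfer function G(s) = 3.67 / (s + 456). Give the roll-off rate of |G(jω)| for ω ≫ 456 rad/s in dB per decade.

-20 dB/decade

With 0 zeros and 1 pole, the high-frequency asymptotic slope is 20 × (0 − 1) = -20 dB/decade.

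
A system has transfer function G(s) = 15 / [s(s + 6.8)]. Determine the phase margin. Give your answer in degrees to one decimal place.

72.8°

Gain crossover: |G(jω)| = 1 at ω ≈ 2.11 rad/s.
∠G(j2.11) = −90° − arctan(2.11/6.8) ≈ -107.22°
PM = 180° + (-107.22°) = 72.78°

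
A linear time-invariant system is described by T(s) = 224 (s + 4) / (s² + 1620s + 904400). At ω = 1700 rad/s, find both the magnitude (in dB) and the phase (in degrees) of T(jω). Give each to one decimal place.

|j1700 + 4| = √(1700² + 4²) = 1700
|(j1700)² + 1620(j1700) + 904400| = |-1.9856e+06 + j2.754e+06| = 3.395e+06
|T(j1700)| = 224 × 1700 / 3.395e+06 = 0.11216
20 log₁₀(0.11216) = -19.00 dB
∠(j1700 + 4) = arctan(1700/4) = 89.87°
∠[(j1700)² + 1620(j1700) + 904400] = ∠[-1.9856e+06 + j2.754e+06] = 125.79°
∠T(j1700) = 89.87° − 125.79° = -35.93°

|T| = -19.0 dB, ∠T = -35.9°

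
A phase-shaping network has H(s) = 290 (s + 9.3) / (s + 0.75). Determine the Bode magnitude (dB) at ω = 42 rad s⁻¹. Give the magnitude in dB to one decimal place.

|j42 + 9.3| = √(42² + 9.3²) = 43.02
|j42 + 0.75| = √(42² + 0.75²) = 42.01
|H(j42)| = 290 × 43.02 / 42.01 = 296.98
20 log₁₀(296.98) = 49.45 dB

49.5 dB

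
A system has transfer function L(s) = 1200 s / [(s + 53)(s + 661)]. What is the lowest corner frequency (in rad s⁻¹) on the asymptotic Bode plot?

Break frequencies occur at each pole and zero magnitude: 53 rad s⁻¹, 661 rad s⁻¹.
The lowest is 53 rad s⁻¹.

53 rad s⁻¹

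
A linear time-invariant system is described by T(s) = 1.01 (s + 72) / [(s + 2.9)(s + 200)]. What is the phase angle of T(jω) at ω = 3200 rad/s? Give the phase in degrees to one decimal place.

∠(j3200 + 72) = arctan(3200/72) = 88.71°
∠(j3200 + 2.9) = arctan(3200/2.9) = 89.95°
∠(j3200 + 200) = arctan(3200/200) = 86.42°
∠T(j3200) = 88.71° − (89.95° + 86.42°) = -87.66°

-87.7 deg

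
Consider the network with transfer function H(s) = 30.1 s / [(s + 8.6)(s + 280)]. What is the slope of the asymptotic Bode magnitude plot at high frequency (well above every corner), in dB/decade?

With 1 zero and 2 poles, the high-frequency asymptotic slope is 20 × (1 − 2) = -20 dB/decade.

-20 dB/decade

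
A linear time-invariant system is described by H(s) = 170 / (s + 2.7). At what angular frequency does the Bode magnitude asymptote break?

The single real pole at s = −2.7 gives a corner at ω = 2.7 rad/s.

2.7 rad/s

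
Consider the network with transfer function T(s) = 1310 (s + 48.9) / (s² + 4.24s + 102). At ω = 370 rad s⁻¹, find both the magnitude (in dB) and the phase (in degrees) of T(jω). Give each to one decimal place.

|T| = 11.1 dB, ∠T = -96.9°

|j370 + 48.9| = √(370² + 48.9²) = 373.2
|(j370)² + 4.24(j370) + 102| = |-1.368e+05 + j1568.8| = 1.368e+05
|T(j370)| = 1310 × 373.2 / 1.368e+05 = 3.5738
20 log₁₀(3.5738) = 11.06 dB
∠(j370 + 48.9) = arctan(370/48.9) = 82.47°
∠[(j370)² + 4.24(j370) + 102] = ∠[-1.368e+05 + j1568.8] = 179.34°
∠T(j370) = 82.47° − 179.34° = -96.87°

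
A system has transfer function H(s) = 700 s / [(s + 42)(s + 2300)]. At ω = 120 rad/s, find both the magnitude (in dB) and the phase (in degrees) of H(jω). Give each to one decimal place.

|H| = -10.8 dB, ∠H = 16.3°

|j120| = 120
|j120 + 42| = √(120² + 42²) = 127.1
|j120 + 2300| = √(120² + 2300²) = 2303
|H(j120)| = 700 × 120 / (127.1 × 2303) = 0.28687
20 log₁₀(0.28687) = -10.85 dB
∠(j120) = 90.00°
∠(j120 + 42) = arctan(120/42) = 70.71°
∠(j120 + 2300) = arctan(120/2300) = 2.99°
∠H(j120) = 90.00° − (70.71° + 2.99°) = 16.30°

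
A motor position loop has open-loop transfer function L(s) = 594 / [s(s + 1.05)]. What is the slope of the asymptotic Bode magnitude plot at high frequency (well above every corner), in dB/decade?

With 0 zeros and 2 poles, the high-frequency asymptotic slope is 20 × (0 − 2) = -40 dB/decade.

-40 dB/decade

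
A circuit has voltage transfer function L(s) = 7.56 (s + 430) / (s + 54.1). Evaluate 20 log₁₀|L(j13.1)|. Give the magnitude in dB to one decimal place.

|j13.1 + 430| = √(13.1² + 430²) = 430.2
|j13.1 + 54.1| = √(13.1² + 54.1²) = 55.66
|L(j13.1)| = 7.56 × 430.2 / 55.66 = 58.428
20 log₁₀(58.428) = 35.33 dB

35.3 dB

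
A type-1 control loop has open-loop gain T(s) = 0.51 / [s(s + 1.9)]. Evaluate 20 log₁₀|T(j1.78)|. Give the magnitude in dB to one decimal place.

-19.2 dB

|j1.78 + 1.9| = √(1.78² + 1.9²) = 2.604
|j1.78| = 1.78
|T(j1.78)| = 0.51 / (2.604 × 1.78) = 0.11005
20 log₁₀(0.11005) = -19.17 dB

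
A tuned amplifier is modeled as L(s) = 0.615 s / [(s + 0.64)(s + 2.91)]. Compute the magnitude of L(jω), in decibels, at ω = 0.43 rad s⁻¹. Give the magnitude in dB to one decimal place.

|j0.43| = 0.43
|j0.43 + 0.64| = √(0.43² + 0.64²) = 0.771
|j0.43 + 2.91| = √(0.43² + 2.91²) = 2.942
|L(j0.43)| = 0.615 × 0.43 / (0.771 × 2.942) = 0.1166
20 log₁₀(0.1166) = -18.67 dB

-18.7 dB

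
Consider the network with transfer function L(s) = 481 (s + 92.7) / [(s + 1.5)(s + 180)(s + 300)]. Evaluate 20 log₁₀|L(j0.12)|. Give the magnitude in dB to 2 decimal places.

|j0.12 + 92.7| = √(0.12² + 92.7²) = 92.7
|j0.12 + 1.5| = √(0.12² + 1.5²) = 1.505
|j0.12 + 180| = √(0.12² + 180²) = 180
|j0.12 + 300| = √(0.12² + 300²) = 300
|L(j0.12)| = 481 × 92.7 / (1.505 × 180 × 300) = 0.54872
20 log₁₀(0.54872) = -5.213 dB

-5.21 dB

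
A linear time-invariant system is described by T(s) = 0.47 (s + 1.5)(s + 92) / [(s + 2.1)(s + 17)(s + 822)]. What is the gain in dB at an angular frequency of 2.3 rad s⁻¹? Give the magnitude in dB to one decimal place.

-51.4 dB

|j2.3 + 1.5| = √(2.3² + 1.5²) = 2.746
|j2.3 + 92| = √(2.3² + 92²) = 92.03
|j2.3 + 2.1| = √(2.3² + 2.1²) = 3.114
|j2.3 + 17| = √(2.3² + 17²) = 17.15
|j2.3 + 822| = √(2.3² + 822²) = 822
|T(j2.3)| = 0.47 × 2.746 × 92.03 / (3.114 × 17.15 × 822) = 0.0027043
20 log₁₀(0.0027043) = -51.36 dB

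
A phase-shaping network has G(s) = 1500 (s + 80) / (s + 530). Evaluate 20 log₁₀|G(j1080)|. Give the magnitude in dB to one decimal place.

|j1080 + 80| = √(1080² + 80²) = 1083
|j1080 + 530| = √(1080² + 530²) = 1203
|G(j1080)| = 1500 × 1083 / 1203 = 1350.3
20 log₁₀(1350.3) = 62.61 dB

62.6 dB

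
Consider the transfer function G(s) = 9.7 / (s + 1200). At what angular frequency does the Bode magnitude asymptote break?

The single real pole at s = −1200 gives a corner at ω = 1200 rad/s.

1200 rad/s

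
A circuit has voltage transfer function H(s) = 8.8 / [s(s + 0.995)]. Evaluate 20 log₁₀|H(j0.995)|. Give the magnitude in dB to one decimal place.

|j0.995 + 0.995| = √(0.995² + 0.995²) = 1.407
|j0.995| = 0.995
|H(j0.995)| = 8.8 / (1.407 × 0.995) = 6.2852
20 log₁₀(6.2852) = 15.97 dB

16.0 dB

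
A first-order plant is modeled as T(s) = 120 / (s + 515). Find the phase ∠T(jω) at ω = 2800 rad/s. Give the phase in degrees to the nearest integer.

-80°

∠(j2800 + 515) = arctan(2800/515) = 79.58°
∠T(j2800) = −79.58° = -79.58°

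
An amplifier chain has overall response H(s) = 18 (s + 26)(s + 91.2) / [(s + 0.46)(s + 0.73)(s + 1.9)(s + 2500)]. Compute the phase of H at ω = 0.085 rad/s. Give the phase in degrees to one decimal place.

∠(j0.085 + 26) = arctan(0.085/26) = 0.19°
∠(j0.085 + 91.2) = arctan(0.085/91.2) = 0.05°
∠(j0.085 + 0.46) = arctan(0.085/0.46) = 10.47°
∠(j0.085 + 0.73) = arctan(0.085/0.73) = 6.64°
∠(j0.085 + 1.9) = arctan(0.085/1.9) = 2.56°
∠(j0.085 + 2500) = arctan(0.085/2500) = 0.00°
∠H(j0.085) = 0.19° + 0.05° − (10.47° + 6.64° + 2.56° + 0.00°) = -19.43°

-19.4°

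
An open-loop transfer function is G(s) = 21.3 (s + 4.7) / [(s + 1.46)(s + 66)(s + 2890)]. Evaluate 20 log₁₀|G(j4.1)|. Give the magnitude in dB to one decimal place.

-75.9 dB

|j4.1 + 4.7| = √(4.1² + 4.7²) = 6.237
|j4.1 + 1.46| = √(4.1² + 1.46²) = 4.352
|j4.1 + 66| = √(4.1² + 66²) = 66.13
|j4.1 + 2890| = √(4.1² + 2890²) = 2890
|G(j4.1)| = 21.3 × 6.237 / (4.352 × 66.13 × 2890) = 0.00015972
20 log₁₀(0.00015972) = -75.93 dB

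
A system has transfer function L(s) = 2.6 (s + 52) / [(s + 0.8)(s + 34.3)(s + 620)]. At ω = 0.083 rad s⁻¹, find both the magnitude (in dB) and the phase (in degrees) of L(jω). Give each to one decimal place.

|j0.083 + 52| = √(0.083² + 52²) = 52
|j0.083 + 0.8| = √(0.083² + 0.8²) = 0.8043
|j0.083 + 34.3| = √(0.083² + 34.3²) = 34.3
|j0.083 + 620| = √(0.083² + 620²) = 620
|L(j0.083)| = 2.6 × 52 / (0.8043 × 34.3 × 620) = 0.0079045
20 log₁₀(0.0079045) = -42.04 dB
∠(j0.083 + 52) = arctan(0.083/52) = 0.09°
∠(j0.083 + 0.8) = arctan(0.083/0.8) = 5.92°
∠(j0.083 + 34.3) = arctan(0.083/34.3) = 0.14°
∠(j0.083 + 620) = arctan(0.083/620) = 0.01°
∠L(j0.083) = 0.09° − (5.92° + 0.14° + 0.01°) = -5.98°

|L| = -42.0 dB, ∠L = -6.0°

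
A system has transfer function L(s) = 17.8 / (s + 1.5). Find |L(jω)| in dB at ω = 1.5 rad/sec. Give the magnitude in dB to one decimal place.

|j1.5 + 1.5| = √(1.5² + 1.5²) = 2.121
|L(j1.5)| = 17.8 / 2.121 = 8.391
20 log₁₀(8.391) = 18.48 dB

18.5 dB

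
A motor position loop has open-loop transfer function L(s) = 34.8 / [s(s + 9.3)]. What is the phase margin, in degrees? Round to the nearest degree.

69°

Gain crossover: |L(jω)| = 1 at ω ≈ 3.5 rad s⁻¹.
∠L(j3.5) = −90° − arctan(3.5/9.3) ≈ -110.63°
PM = 180° + (-110.63°) = 69.37°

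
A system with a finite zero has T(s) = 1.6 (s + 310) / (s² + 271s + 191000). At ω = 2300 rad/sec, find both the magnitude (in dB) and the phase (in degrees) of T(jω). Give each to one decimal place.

|T| = -62.8 dB, ∠T = -90.7 deg

|j2300 + 310| = √(2300² + 310²) = 2321
|(j2300)² + 271(j2300) + 191000| = |-5.099e+06 + j6.233e+05| = 5.137e+06
|T(j2300)| = 1.6 × 2321 / 5.137e+06 = 0.00072286
20 log₁₀(0.00072286) = -62.82 dB
∠(j2300 + 310) = arctan(2300/310) = 82.32°
∠[(j2300)² + 271(j2300) + 191000] = ∠[-5.099e+06 + j6.233e+05] = 173.03°
∠T(j2300) = 82.32° − 173.03° = -90.71°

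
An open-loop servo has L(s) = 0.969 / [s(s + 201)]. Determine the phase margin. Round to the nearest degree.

Gain crossover: |L(jω)| = 1 at ω ≈ 0.00482 rad/sec.
∠L(j0.00482) = −90° − arctan(0.00482/201) ≈ -90.00°
PM = 180° + (-90.00°) = 90.00°

90°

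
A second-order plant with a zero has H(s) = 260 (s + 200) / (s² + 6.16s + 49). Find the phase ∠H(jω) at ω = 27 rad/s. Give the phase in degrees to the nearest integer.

-159°

∠(j27 + 200) = arctan(27/200) = 7.69°
∠[(j27)² + 6.16(j27) + 49] = ∠[-680 + j166.32] = 166.26°
∠H(j27) = 7.69° − 166.26° = -158.57°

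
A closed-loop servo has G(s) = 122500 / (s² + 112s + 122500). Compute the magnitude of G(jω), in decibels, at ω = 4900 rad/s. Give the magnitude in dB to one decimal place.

-45.8 dB

|(j4900)² + 112(j4900) + 122500| = |-2.3888e+07 + j5.488e+05| = 2.389e+07
|G(j4900)| = 122500 / 2.389e+07 = 0.0051269
20 log₁₀(0.0051269) = -45.80 dB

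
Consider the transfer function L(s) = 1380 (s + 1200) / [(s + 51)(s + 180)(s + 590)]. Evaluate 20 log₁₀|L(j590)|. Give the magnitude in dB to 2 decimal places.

|j590 + 1200| = √(590² + 1200²) = 1337
|j590 + 51| = √(590² + 51²) = 592.2
|j590 + 180| = √(590² + 180²) = 616.8
|j590 + 590| = √(590² + 590²) = 834.4
|L(j590)| = 1380 × 1337 / (592.2 × 616.8 × 834.4) = 0.0060543
20 log₁₀(0.0060543) = -44.359 dB

-44.36 dB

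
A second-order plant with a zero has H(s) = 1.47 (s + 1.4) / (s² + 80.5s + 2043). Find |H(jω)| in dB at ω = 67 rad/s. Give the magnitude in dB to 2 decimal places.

-35.58 dB

|j67 + 1.4| = √(67² + 1.4²) = 67.01
|(j67)² + 80.5(j67) + 2043| = |-2446 + j5393.5| = 5922
|H(j67)| = 1.47 × 67.01 / 5922 = 0.016634
20 log₁₀(0.016634) = -35.580 dB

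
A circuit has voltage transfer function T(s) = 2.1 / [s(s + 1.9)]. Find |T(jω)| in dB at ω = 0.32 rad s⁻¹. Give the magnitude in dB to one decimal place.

|j0.32 + 1.9| = √(0.32² + 1.9²) = 1.927
|j0.32| = 0.32
|T(j0.32)| = 2.1 / (1.927 × 0.32) = 3.406
20 log₁₀(3.406) = 10.64 dB

10.6 dB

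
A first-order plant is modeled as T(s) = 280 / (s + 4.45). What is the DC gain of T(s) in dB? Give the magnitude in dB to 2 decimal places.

35.98 dB

T(0) = 280 / 4.45 = 62.921
20 log₁₀(62.921) = 35.976 dB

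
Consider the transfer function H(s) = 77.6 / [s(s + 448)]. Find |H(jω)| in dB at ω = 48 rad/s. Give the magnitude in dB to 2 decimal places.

-48.90 dB

|j48 + 448| = √(48² + 448²) = 450.6
|j48| = 48
|H(j48)| = 77.6 / (450.6 × 48) = 0.0035881
20 log₁₀(0.0035881) = -48.903 dB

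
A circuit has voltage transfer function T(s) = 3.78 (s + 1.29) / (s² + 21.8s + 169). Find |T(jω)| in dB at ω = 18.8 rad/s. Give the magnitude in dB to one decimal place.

-16.0 dB

|j18.8 + 1.29| = √(18.8² + 1.29²) = 18.84
|(j18.8)² + 21.8(j18.8) + 169| = |-184.44 + j409.84| = 449.4
|T(j18.8)| = 3.78 × 18.84 / 449.4 = 0.15849
20 log₁₀(0.15849) = -16.00 dB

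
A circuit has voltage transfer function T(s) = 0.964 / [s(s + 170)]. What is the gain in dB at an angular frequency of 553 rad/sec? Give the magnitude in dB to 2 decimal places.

-110.42 dB

|j553 + 170| = √(553² + 170²) = 578.5
|j553| = 553
|T(j553)| = 0.964 / (578.5 × 553) = 3.0131e-06
20 log₁₀(3.0131e-06) = -110.420 dB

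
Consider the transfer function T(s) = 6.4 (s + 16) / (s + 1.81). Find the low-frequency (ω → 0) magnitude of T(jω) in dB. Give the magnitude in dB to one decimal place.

35.1 dB

T(0) = 6.4 × 16 / 1.81 = 56.575
20 log₁₀(56.575) = 35.05 dB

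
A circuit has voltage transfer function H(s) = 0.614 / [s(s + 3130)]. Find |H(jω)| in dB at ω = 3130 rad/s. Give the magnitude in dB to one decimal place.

|j3130 + 3130| = √(3130² + 3130²) = 4426
|j3130| = 3130
|H(j3130)| = 0.614 / (4426 × 3130) = 4.4316e-08
20 log₁₀(4.4316e-08) = -147.07 dB

-147.1 dB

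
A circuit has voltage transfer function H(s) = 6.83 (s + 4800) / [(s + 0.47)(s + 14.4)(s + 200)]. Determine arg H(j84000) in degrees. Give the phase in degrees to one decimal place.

-183.1 deg

∠(j84000 + 4800) = arctan(84000/4800) = 86.73°
∠(j84000 + 0.47) = arctan(84000/0.47) = 90.00°
∠(j84000 + 14.4) = arctan(84000/14.4) = 89.99°
∠(j84000 + 200) = arctan(84000/200) = 89.86°
∠H(j84000) = 86.73° − (90.00° + 89.99° + 89.86°) = -183.12°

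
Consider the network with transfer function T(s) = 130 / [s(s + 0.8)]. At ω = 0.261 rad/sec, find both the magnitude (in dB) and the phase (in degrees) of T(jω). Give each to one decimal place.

|j0.261 + 0.8| = √(0.261² + 0.8²) = 0.8415
|j0.261| = 0.261
|T(j0.261)| = 130 / (0.8415 × 0.261) = 591.9
20 log₁₀(591.9) = 55.44 dB
∠(j0.261 + 0.8) = arctan(0.261/0.8) = 18.07°
∠(j0.261) = 90.00°
∠T(j0.261) = − (18.07° + 90.00°) = -108.07°

|T| = 55.4 dB, ∠T = -108.1°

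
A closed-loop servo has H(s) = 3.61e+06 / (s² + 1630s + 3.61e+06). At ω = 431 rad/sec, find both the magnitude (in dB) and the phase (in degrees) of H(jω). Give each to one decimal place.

|(j431)² + 1630(j431) + 3.61e+06| = |3.4242e+06 + j7.0253e+05| = 3.496e+06
|H(j431)| = 3.61e+06 / 3.496e+06 = 1.0327
20 log₁₀(1.0327) = 0.28 dB
∠[(j431)² + 1630(j431) + 3.61e+06] = ∠[3.4242e+06 + j7.0253e+05] = 11.59°
∠H(j431) = −11.59° = -11.59°

|H| = 0.3 dB, ∠H = -11.6 deg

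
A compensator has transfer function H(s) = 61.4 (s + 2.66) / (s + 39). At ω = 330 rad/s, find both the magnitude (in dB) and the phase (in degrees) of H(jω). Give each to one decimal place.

|H| = 35.7 dB, ∠H = 6.3°

|j330 + 2.66| = √(330² + 2.66²) = 330
|j330 + 39| = √(330² + 39²) = 332.3
|H(j330)| = 61.4 × 330 / 332.3 = 60.978
20 log₁₀(60.978) = 35.70 dB
∠(j330 + 2.66) = arctan(330/2.66) = 89.54°
∠(j330 + 39) = arctan(330/39) = 83.26°
∠H(j330) = 89.54° − 83.26° = 6.28°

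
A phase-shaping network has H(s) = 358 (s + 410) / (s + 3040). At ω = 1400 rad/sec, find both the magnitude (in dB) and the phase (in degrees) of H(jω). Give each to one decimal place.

|j1400 + 410| = √(1400² + 410²) = 1459
|j1400 + 3040| = √(1400² + 3040²) = 3347
|H(j1400)| = 358 × 1459 / 3347 = 156.04
20 log₁₀(156.04) = 43.86 dB
∠(j1400 + 410) = arctan(1400/410) = 73.68°
∠(j1400 + 3040) = arctan(1400/3040) = 24.73°
∠H(j1400) = 73.68° − 24.73° = 48.95°

|H| = 43.9 dB, ∠H = 48.9°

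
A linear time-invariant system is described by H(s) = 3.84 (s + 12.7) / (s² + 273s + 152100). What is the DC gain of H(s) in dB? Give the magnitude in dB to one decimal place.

-69.9 dB

H(0) = 3.84 × 12.7 / 152100 = 0.00032063
20 log₁₀(0.00032063) = -69.88 dB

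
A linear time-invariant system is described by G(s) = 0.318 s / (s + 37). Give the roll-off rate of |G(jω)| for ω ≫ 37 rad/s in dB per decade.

0 dB/decade

With 1 zero and 1 pole, the high-frequency asymptotic slope is 20 × (1 − 1) = 0 dB/decade.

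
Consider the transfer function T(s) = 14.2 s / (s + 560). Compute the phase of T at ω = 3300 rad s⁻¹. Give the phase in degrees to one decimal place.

9.6°

∠(j3300) = 90.00°
∠(j3300 + 560) = arctan(3300/560) = 80.37°
∠T(j3300) = 90.00° − 80.37° = 9.63°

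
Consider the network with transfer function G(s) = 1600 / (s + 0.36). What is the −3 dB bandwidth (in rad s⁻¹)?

0.36 rad s⁻¹

For a single-pole low-pass, the −3 dB point is at the pole: ω = 0.36 rad s⁻¹.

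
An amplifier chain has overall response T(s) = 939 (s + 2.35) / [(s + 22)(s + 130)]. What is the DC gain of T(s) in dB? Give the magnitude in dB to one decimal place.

T(0) = 939 × 2.35 / (22 × 130) = 0.77156
20 log₁₀(0.77156) = -2.25 dB

-2.3 dB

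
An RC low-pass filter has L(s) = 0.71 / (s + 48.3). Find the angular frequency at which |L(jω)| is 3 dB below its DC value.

For a single-pole low-pass, the −3 dB point is at the pole: ω = 48.3 rad s⁻¹.

48.3 rad s⁻¹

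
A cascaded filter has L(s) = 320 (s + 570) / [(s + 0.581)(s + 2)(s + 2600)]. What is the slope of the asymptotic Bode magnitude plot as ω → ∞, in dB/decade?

With 1 zero and 3 poles, the high-frequency asymptotic slope is 20 × (1 − 3) = -40 dB/decade.

-40 dB/decade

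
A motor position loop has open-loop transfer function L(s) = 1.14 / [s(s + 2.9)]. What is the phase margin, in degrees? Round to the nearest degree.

Gain crossover: |L(jω)| = 1 at ω ≈ 0.39 rad/sec.
∠L(j0.39) = −90° − arctan(0.39/2.9) ≈ -97.65°
PM = 180° + (-97.65°) = 82.35°

82 deg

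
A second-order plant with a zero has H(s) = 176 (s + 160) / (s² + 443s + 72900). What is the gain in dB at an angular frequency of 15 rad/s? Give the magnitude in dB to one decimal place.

|j15 + 160| = √(15² + 160²) = 160.7
|(j15)² + 443(j15) + 72900| = |72675 + j6645| = 7.298e+04
|H(j15)| = 176 × 160.7 / 7.298e+04 = 0.38756
20 log₁₀(0.38756) = -8.23 dB

-8.2 dB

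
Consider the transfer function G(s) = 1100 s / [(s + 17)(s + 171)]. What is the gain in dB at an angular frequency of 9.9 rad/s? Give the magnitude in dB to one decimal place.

10.2 dB

|j9.9| = 9.9
|j9.9 + 17| = √(9.9² + 17²) = 19.67
|j9.9 + 171| = √(9.9² + 171²) = 171.3
|G(j9.9)| = 1100 × 9.9 / (19.67 × 171.3) = 3.2318
20 log₁₀(3.2318) = 10.19 dB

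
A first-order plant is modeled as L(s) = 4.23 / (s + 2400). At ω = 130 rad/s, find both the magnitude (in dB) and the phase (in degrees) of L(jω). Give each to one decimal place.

|L| = -55.1 dB, ∠L = -3.1°

|j130 + 2400| = √(130² + 2400²) = 2404
|L(j130)| = 4.23 / 2404 = 0.0017599
20 log₁₀(0.0017599) = -55.09 dB
∠(j130 + 2400) = arctan(130/2400) = 3.10°
∠L(j130) = −3.10° = -3.10°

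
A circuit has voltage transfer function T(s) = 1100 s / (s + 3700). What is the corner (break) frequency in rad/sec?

3700 rad/sec

The single real pole at s = −3700 gives a corner at ω = 3700 rad/sec.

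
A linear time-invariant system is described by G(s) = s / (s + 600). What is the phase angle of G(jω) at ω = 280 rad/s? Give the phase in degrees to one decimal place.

65.0°

∠(j280) = 90.00°
∠(j280 + 600) = arctan(280/600) = 25.02°
∠G(j280) = 90.00° − 25.02° = 64.98°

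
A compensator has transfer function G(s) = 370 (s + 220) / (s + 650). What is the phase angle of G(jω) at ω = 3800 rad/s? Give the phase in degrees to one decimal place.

6.4°

∠(j3800 + 220) = arctan(3800/220) = 86.69°
∠(j3800 + 650) = arctan(3800/650) = 80.29°
∠G(j3800) = 86.69° − 80.29° = 6.39°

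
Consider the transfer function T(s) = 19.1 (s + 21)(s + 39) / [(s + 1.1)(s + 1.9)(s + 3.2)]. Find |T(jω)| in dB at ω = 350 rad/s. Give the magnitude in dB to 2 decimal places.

-25.19 dB

|j350 + 21| = √(350² + 21²) = 350.6
|j350 + 39| = √(350² + 39²) = 352.2
|j350 + 1.1| = √(350² + 1.1²) = 350
|j350 + 1.9| = √(350² + 1.9²) = 350
|j350 + 3.2| = √(350² + 3.2²) = 350
|T(j350)| = 19.1 × 350.6 × 352.2 / (350 × 350 × 350) = 0.055005
20 log₁₀(0.055005) = -25.192 dB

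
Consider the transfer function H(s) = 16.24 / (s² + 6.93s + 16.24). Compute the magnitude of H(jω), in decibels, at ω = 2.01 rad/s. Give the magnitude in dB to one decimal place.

|(j2.01)² + 6.93(j2.01) + 16.24| = |12.2 + j13.929| = 18.52
|H(j2.01)| = 16.24 / 18.52 = 0.87705
20 log₁₀(0.87705) = -1.14 dB

-1.1 dB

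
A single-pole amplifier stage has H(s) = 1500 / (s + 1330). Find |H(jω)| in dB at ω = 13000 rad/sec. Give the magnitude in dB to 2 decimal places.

|j13000 + 1330| = √(13000² + 1330²) = 1.307e+04
|H(j13000)| = 1500 / 1.307e+04 = 0.11479
20 log₁₀(0.11479) = -18.802 dB

-18.80 dB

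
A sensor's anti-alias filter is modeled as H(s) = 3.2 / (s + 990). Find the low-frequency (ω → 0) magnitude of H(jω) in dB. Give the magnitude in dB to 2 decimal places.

-49.81 dB

H(0) = 3.2 / 990 = 0.0032323
20 log₁₀(0.0032323) = -49.810 dB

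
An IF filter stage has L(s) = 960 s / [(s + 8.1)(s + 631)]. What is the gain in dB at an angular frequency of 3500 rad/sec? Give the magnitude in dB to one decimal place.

-11.4 dB

|j3500| = 3500
|j3500 + 8.1| = √(3500² + 8.1²) = 3500
|j3500 + 631| = √(3500² + 631²) = 3556
|L(j3500)| = 960 × 3500 / (3500 × 3556) = 0.26993
20 log₁₀(0.26993) = -11.37 dB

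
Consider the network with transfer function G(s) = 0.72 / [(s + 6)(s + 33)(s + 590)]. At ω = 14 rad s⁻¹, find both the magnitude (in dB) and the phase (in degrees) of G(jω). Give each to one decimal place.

|G| = -113.0 dB, ∠G = -91.1°

|j14 + 6| = √(14² + 6²) = 15.23
|j14 + 33| = √(14² + 33²) = 35.85
|j14 + 590| = √(14² + 590²) = 590.2
|G(j14)| = 0.72 / (15.23 × 35.85 × 590.2) = 2.2344e-06
20 log₁₀(2.2344e-06) = -113.02 dB
∠(j14 + 6) = arctan(14/6) = 66.80°
∠(j14 + 33) = arctan(14/33) = 22.99°
∠(j14 + 590) = arctan(14/590) = 1.36°
∠G(j14) = − (66.80° + 22.99° + 1.36°) = -91.15°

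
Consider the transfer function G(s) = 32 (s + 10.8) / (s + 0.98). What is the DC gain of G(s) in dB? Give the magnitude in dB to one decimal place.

50.9 dB

G(0) = 32 × 10.8 / 0.98 = 352.65
20 log₁₀(352.65) = 50.95 dB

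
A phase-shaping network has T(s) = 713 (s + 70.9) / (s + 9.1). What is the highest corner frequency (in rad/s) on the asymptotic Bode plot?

Break frequencies occur at each pole and zero magnitude: 9.1 rad/s, 70.9 rad/s.
The highest is 70.9 rad/s.

70.9 rad/s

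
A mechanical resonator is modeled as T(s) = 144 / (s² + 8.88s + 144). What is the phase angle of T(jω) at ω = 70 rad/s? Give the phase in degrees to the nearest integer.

∠[(j70)² + 8.88(j70) + 144] = ∠[-4756 + j621.6] = 172.55°
∠T(j70) = −172.55° = -172.55°

-173°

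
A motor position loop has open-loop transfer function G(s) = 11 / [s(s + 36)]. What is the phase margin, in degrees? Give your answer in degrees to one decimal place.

89.5°

Gain crossover: |G(jω)| = 1 at ω ≈ 0.306 rad s⁻¹.
∠G(j0.306) = −90° − arctan(0.306/36) ≈ -90.49°
PM = 180° + (-90.49°) = 89.51°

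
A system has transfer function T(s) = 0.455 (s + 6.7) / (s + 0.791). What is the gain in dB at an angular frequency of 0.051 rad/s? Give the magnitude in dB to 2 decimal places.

|j0.051 + 6.7| = √(0.051² + 6.7²) = 6.7
|j0.051 + 0.791| = √(0.051² + 0.791²) = 0.7926
|T(j0.051)| = 0.455 × 6.7 / 0.7926 = 3.8461
20 log₁₀(3.8461) = 11.700 dB

11.70 dB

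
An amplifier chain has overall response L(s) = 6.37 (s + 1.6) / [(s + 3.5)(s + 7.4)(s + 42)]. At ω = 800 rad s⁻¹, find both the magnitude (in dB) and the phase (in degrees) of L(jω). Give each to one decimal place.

|j800 + 1.6| = √(800² + 1.6²) = 800
|j800 + 3.5| = √(800² + 3.5²) = 800
|j800 + 7.4| = √(800² + 7.4²) = 800
|j800 + 42| = √(800² + 42²) = 801.1
|L(j800)| = 6.37 × 800 / (800 × 800 × 801.1) = 9.9389e-06
20 log₁₀(9.9389e-06) = -100.05 dB
∠(j800 + 1.6) = arctan(800/1.6) = 89.89°
∠(j800 + 3.5) = arctan(800/3.5) = 89.75°
∠(j800 + 7.4) = arctan(800/7.4) = 89.47°
∠(j800 + 42) = arctan(800/42) = 86.99°
∠L(j800) = 89.89° − (89.75° + 89.47° + 86.99°) = -176.33°

|L| = -100.1 dB, ∠L = -176.3°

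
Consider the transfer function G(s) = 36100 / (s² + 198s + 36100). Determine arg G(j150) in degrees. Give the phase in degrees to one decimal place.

∠[(j150)² + 198(j150) + 36100] = ∠[13600 + j29700] = 65.40°
∠G(j150) = −65.40° = -65.40°

-65.4 deg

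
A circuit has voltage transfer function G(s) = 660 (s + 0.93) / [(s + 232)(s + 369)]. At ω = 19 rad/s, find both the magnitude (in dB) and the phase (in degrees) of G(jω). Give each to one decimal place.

|j19 + 0.93| = √(19² + 0.93²) = 19.02
|j19 + 232| = √(19² + 232²) = 232.8
|j19 + 369| = √(19² + 369²) = 369.5
|G(j19)| = 660 × 19.02 / (232.8 × 369.5) = 0.14597
20 log₁₀(0.14597) = -16.71 dB
∠(j19 + 0.93) = arctan(19/0.93) = 87.20°
∠(j19 + 232) = arctan(19/232) = 4.68°
∠(j19 + 369) = arctan(19/369) = 2.95°
∠G(j19) = 87.20° − (4.68° + 2.95°) = 79.57°

|G| = -16.7 dB, ∠G = 79.6 deg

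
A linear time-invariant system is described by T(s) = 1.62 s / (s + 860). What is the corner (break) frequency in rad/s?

860 rad/s

The single real pole at s = −860 gives a corner at ω = 860 rad/s.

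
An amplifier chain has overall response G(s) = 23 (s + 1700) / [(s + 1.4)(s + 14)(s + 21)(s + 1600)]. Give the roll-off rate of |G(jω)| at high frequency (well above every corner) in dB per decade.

With 1 zero and 4 poles, the high-frequency asymptotic slope is 20 × (1 − 4) = -60 dB/decade.

-60 dB/decade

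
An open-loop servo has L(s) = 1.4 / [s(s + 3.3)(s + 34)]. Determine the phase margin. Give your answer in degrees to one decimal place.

89.8°

Gain crossover: |L(jω)| = 1 at ω ≈ 0.0125 rad/s.
∠L(j0.0125) = −90° − arctan(0.0125/3.3) − arctan(0.0125/34) ≈ -90.24°
PM = 180° + (-90.24°) = 89.76°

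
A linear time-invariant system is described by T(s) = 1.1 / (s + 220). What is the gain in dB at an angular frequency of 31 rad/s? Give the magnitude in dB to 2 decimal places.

|j31 + 220| = √(31² + 220²) = 222.2
|T(j31)| = 1.1 / 222.2 = 0.0049511
20 log₁₀(0.0049511) = -46.106 dB

-46.11 dB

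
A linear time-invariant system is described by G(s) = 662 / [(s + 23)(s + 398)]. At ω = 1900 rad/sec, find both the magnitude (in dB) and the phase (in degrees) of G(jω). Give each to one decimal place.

|j1900 + 23| = √(1900² + 23²) = 1900
|j1900 + 398| = √(1900² + 398²) = 1941
|G(j1900)| = 662 / (1900 × 1941) = 0.00017947
20 log₁₀(0.00017947) = -74.92 dB
∠(j1900 + 23) = arctan(1900/23) = 89.31°
∠(j1900 + 398) = arctan(1900/398) = 78.17°
∠G(j1900) = − (89.31° + 78.17°) = -167.48°

|G| = -74.9 dB, ∠G = -167.5°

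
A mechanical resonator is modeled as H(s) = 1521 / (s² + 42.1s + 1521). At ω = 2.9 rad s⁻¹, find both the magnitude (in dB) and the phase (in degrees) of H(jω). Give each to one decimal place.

|(j2.9)² + 42.1(j2.9) + 1521| = |1512.6 + j122.09| = 1518
|H(j2.9)| = 1521 / 1518 = 1.0023
20 log₁₀(1.0023) = 0.02 dB
∠[(j2.9)² + 42.1(j2.9) + 1521] = ∠[1512.6 + j122.09] = 4.61°
∠H(j2.9) = −4.61° = -4.61°

|H| = 0.0 dB, ∠H = -4.6 deg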